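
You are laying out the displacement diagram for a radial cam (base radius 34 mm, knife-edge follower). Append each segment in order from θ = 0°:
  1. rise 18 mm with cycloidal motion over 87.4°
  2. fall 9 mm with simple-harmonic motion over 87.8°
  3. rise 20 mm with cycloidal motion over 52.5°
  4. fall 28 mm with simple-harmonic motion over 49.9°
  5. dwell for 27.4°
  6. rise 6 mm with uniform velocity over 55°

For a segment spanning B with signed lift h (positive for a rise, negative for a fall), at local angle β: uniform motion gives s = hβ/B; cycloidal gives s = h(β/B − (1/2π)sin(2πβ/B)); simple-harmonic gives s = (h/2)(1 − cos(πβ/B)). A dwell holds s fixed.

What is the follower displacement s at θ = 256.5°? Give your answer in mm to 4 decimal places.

seg 1 [0°–87.4°] cycloidal, h=18: full span → s += 18 → s = 18.0000
seg 2 [87.4°–175.2°] simple-harmonic, h=-9: full span → s += -9 → s = 9.0000
seg 3 [175.2°–227.7°] cycloidal, h=20: full span → s += 20 → s = 29.0000
seg 4 [227.7°–277.6°] simple-harmonic, h=-28: θ=256.5° here. β=28.8, B=49.9. -28/2·(1 − cos(π·0.5772)) = -17.3603 → s = 11.6397

11.6397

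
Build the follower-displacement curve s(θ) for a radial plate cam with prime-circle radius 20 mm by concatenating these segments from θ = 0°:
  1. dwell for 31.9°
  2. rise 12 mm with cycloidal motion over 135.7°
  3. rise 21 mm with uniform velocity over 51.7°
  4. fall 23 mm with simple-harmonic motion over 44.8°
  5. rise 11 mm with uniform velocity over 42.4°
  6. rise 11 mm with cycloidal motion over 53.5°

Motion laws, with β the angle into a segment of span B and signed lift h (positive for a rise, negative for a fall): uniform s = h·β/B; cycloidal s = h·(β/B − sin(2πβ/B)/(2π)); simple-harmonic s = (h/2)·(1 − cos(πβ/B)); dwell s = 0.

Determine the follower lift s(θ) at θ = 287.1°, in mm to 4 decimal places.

seg 1 [0°–31.9°] dwell: s stays 0.0000
seg 2 [31.9°–167.6°] cycloidal, h=12: full span → s += 12 → s = 12.0000
seg 3 [167.6°–219.3°] uniform, h=21: full span → s += 21 → s = 33.0000
seg 4 [219.3°–264.1°] simple-harmonic, h=-23: full span → s += -23 → s = 10.0000
seg 5 [264.1°–306.5°] uniform, h=11: θ=287.1° here. β=23, B=42.4. 11·23/42.4 = 5.9670 → s = 15.9670

15.9670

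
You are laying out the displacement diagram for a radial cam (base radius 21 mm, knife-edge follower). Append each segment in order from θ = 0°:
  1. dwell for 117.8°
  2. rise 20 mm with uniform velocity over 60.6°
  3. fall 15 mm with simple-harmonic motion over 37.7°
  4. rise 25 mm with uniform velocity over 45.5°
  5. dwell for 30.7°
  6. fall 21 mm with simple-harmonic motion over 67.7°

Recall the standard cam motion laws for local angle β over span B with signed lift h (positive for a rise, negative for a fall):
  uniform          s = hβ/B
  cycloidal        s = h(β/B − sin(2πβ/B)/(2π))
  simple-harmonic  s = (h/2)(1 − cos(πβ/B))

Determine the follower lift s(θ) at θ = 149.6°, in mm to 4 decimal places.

seg 1 [0°–117.8°] dwell: s stays 0.0000
seg 2 [117.8°–178.4°] uniform, h=20: θ=149.6° here. β=31.8, B=60.6. 20·31.8/60.6 = 10.4950 → s = 10.4950

10.4950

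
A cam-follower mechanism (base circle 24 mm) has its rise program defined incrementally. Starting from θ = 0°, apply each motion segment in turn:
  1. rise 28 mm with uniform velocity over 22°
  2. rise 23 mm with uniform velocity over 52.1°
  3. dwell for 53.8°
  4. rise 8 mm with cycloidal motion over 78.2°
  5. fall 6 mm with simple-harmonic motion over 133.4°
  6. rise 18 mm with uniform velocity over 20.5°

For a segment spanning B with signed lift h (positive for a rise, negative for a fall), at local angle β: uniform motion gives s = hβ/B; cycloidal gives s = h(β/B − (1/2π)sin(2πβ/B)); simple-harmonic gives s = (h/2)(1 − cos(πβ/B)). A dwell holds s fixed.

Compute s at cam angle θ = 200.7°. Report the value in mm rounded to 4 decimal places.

seg 1 [0°–22°] uniform, h=28: full span → s += 28 → s = 28.0000
seg 2 [22°–74.1°] uniform, h=23: full span → s += 23 → s = 51.0000
seg 3 [74.1°–127.9°] dwell: s stays 51.0000
seg 4 [127.9°–206.1°] cycloidal, h=8: θ=200.7° here. β=72.8, B=78.2. 8·(0.9309 − sin(2π·0.9309)/(2π)) = 7.9828 → s = 58.9828

58.9828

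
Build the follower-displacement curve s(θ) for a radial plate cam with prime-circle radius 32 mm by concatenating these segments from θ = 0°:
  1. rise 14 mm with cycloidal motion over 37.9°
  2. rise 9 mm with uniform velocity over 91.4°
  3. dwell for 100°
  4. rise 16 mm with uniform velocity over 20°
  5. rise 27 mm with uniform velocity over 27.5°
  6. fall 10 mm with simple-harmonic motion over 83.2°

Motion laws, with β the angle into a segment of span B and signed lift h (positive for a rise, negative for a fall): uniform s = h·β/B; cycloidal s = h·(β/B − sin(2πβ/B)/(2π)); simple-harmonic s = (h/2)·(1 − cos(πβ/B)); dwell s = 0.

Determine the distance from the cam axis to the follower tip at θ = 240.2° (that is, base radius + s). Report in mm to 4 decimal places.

seg 1 [0°–37.9°] cycloidal, h=14: full span → s += 14 → s = 14.0000
seg 2 [37.9°–129.3°] uniform, h=9: full span → s += 9 → s = 23.0000
seg 3 [129.3°–229.3°] dwell: s stays 23.0000
seg 4 [229.3°–249.3°] uniform, h=16: θ=240.2° here. β=10.9, B=20. 16·10.9/20 = 8.7200 → s = 31.7200
radial distance = base radius + s = 32 + 31.7200 = 63.7200

63.7200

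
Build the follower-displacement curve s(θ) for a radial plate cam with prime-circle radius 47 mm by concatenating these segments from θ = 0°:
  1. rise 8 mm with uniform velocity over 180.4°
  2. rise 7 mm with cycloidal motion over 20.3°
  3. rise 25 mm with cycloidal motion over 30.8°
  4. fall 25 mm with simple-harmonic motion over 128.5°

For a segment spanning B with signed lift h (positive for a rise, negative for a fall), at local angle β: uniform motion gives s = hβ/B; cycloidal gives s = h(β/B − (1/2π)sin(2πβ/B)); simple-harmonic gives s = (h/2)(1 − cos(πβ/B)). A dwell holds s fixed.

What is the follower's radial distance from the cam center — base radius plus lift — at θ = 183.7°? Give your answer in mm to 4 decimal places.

seg 1 [0°–180.4°] uniform, h=8: full span → s += 8 → s = 8.0000
seg 2 [180.4°–200.7°] cycloidal, h=7: θ=183.7° here. β=3.3, B=20.3. 7·(0.1626 − sin(2π·0.1626)/(2π)) = 0.1878 → s = 8.1878
radial distance = base radius + s = 47 + 8.1878 = 55.1878

55.1878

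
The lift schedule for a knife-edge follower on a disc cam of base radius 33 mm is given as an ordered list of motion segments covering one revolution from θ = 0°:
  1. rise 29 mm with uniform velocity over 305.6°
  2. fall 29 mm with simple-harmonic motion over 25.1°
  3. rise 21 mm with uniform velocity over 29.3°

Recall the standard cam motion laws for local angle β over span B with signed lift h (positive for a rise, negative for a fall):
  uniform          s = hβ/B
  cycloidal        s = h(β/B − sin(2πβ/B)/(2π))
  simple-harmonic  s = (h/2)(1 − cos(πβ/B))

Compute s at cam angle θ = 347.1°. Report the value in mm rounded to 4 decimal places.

seg 1 [0°–305.6°] uniform, h=29: full span → s += 29 → s = 29.0000
seg 2 [305.6°–330.7°] simple-harmonic, h=-29: full span → s += -29 → s = 0.0000
seg 3 [330.7°–360°] uniform, h=21: θ=347.1° here. β=16.4, B=29.3. 21·16.4/29.3 = 11.7543 → s = 11.7543

11.7543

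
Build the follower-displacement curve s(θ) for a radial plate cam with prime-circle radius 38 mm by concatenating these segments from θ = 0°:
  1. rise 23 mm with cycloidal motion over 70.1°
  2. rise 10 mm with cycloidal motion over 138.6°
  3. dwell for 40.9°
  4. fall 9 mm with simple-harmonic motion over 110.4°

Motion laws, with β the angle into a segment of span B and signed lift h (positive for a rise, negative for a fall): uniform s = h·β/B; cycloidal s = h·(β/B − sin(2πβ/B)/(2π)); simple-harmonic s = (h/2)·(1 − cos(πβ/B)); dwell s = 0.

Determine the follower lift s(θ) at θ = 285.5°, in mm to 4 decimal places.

seg 1 [0°–70.1°] cycloidal, h=23: full span → s += 23 → s = 23.0000
seg 2 [70.1°–208.7°] cycloidal, h=10: full span → s += 10 → s = 33.0000
seg 3 [208.7°–249.6°] dwell: s stays 33.0000
seg 4 [249.6°–360°] simple-harmonic, h=-9: θ=285.5° here. β=35.9, B=110.4. -9/2·(1 − cos(π·0.3252)) = -2.1509 → s = 30.8491

30.8491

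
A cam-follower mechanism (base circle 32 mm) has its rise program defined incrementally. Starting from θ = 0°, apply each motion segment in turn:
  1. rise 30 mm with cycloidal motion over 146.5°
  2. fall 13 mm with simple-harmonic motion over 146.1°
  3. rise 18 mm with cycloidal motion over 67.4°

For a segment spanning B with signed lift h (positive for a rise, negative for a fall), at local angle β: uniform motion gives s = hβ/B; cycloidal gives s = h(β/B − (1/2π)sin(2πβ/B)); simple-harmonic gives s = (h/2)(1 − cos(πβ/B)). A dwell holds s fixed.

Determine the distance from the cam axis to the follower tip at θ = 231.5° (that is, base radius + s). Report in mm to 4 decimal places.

seg 1 [0°–146.5°] cycloidal, h=30: full span → s += 30 → s = 30.0000
seg 2 [146.5°–292.6°] simple-harmonic, h=-13: θ=231.5° here. β=85, B=146.1. -13/2·(1 − cos(π·0.5818)) = -8.1519 → s = 21.8481
radial distance = base radius + s = 32 + 21.8481 = 53.8481

53.8481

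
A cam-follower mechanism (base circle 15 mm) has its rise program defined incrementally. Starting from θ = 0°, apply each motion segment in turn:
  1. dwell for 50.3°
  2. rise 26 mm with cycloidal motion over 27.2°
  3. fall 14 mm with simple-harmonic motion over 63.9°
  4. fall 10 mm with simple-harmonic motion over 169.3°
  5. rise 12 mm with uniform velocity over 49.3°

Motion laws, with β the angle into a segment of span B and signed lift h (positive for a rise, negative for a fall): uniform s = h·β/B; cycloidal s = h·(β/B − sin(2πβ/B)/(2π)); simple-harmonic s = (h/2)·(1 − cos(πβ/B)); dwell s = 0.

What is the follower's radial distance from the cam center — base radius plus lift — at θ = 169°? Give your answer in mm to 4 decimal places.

seg 1 [0°–50.3°] dwell: s stays 0.0000
seg 2 [50.3°–77.5°] cycloidal, h=26: full span → s += 26 → s = 26.0000
seg 3 [77.5°–141.4°] simple-harmonic, h=-14: full span → s += -14 → s = 12.0000
seg 4 [141.4°–310.7°] simple-harmonic, h=-10: θ=169° here. β=27.6, B=169.3. -10/2·(1 − cos(π·0.1630)) = -0.6415 → s = 11.3585
radial distance = base radius + s = 15 + 11.3585 = 26.3585

26.3585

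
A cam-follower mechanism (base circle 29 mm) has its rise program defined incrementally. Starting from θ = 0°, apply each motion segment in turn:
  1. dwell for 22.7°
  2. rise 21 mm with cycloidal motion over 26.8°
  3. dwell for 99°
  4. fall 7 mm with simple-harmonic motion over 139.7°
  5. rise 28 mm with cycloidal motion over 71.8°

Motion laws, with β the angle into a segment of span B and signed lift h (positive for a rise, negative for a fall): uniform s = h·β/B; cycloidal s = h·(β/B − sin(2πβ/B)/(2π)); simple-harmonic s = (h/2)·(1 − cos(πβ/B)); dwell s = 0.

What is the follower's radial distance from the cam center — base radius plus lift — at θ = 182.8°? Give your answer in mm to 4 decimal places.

seg 1 [0°–22.7°] dwell: s stays 0.0000
seg 2 [22.7°–49.5°] cycloidal, h=21: full span → s += 21 → s = 21.0000
seg 3 [49.5°–148.5°] dwell: s stays 21.0000
seg 4 [148.5°–288.2°] simple-harmonic, h=-7: θ=182.8° here. β=34.3, B=139.7. -7/2·(1 − cos(π·0.2455)) = -0.9906 → s = 20.0094
radial distance = base radius + s = 29 + 20.0094 = 49.0094

49.0094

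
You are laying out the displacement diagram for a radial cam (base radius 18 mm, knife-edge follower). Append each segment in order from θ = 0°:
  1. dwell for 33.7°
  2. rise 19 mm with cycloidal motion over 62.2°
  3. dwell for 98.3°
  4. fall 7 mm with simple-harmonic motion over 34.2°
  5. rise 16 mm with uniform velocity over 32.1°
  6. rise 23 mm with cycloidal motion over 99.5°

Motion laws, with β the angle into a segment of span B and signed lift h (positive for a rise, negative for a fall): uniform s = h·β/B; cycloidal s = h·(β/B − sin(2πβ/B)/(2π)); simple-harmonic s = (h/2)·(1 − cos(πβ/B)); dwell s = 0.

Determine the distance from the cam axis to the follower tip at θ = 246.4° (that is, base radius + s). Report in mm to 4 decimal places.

seg 1 [0°–33.7°] dwell: s stays 0.0000
seg 2 [33.7°–95.9°] cycloidal, h=19: full span → s += 19 → s = 19.0000
seg 3 [95.9°–194.2°] dwell: s stays 19.0000
seg 4 [194.2°–228.4°] simple-harmonic, h=-7: full span → s += -7 → s = 12.0000
seg 5 [228.4°–260.5°] uniform, h=16: θ=246.4° here. β=18, B=32.1. 16·18/32.1 = 8.9720 → s = 20.9720
radial distance = base radius + s = 18 + 20.9720 = 38.9720

38.9720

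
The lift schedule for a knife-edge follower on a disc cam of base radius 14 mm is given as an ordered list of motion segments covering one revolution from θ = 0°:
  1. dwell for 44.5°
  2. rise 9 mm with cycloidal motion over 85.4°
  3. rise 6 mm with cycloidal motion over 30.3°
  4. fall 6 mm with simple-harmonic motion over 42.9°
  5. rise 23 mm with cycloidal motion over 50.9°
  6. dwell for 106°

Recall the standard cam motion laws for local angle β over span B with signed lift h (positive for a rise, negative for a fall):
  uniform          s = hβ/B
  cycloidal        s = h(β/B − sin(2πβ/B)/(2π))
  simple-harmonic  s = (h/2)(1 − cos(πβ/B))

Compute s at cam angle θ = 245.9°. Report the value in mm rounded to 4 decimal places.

seg 1 [0°–44.5°] dwell: s stays 0.0000
seg 2 [44.5°–129.9°] cycloidal, h=9: full span → s += 9 → s = 9.0000
seg 3 [129.9°–160.2°] cycloidal, h=6: full span → s += 6 → s = 15.0000
seg 4 [160.2°–203.1°] simple-harmonic, h=-6: full span → s += -6 → s = 9.0000
seg 5 [203.1°–254°] cycloidal, h=23: θ=245.9° here. β=42.8, B=50.9. 23·(0.8409 − sin(2π·0.8409)/(2π)) = 22.4199 → s = 31.4199

31.4199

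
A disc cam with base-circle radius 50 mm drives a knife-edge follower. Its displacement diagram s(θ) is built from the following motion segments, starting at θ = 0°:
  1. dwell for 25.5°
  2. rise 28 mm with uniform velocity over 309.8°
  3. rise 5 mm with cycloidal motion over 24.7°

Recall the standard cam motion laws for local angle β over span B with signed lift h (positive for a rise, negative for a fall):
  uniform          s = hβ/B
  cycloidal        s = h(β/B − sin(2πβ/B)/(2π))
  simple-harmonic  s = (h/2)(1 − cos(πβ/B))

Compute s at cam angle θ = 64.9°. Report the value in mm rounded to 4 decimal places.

seg 1 [0°–25.5°] dwell: s stays 0.0000
seg 2 [25.5°–335.3°] uniform, h=28: θ=64.9° here. β=39.4, B=309.8. 28·39.4/309.8 = 3.5610 → s = 3.5610

3.5610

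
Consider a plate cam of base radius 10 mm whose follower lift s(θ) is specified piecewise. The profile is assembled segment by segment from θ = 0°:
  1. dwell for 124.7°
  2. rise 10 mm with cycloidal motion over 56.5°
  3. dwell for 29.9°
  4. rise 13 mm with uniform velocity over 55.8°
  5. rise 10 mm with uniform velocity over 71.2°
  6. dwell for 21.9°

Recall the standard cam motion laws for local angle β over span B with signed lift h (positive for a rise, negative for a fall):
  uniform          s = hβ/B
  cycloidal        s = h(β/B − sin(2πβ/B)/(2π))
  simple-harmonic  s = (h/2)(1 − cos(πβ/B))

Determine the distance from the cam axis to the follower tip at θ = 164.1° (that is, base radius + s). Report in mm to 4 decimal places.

seg 1 [0°–124.7°] dwell: s stays 0.0000
seg 2 [124.7°–181.2°] cycloidal, h=10: θ=164.1° here. β=39.4, B=56.5. 10·(0.6973 − sin(2π·0.6973)/(2π)) = 8.4787 → s = 8.4787
radial distance = base radius + s = 10 + 8.4787 = 18.4787

18.4787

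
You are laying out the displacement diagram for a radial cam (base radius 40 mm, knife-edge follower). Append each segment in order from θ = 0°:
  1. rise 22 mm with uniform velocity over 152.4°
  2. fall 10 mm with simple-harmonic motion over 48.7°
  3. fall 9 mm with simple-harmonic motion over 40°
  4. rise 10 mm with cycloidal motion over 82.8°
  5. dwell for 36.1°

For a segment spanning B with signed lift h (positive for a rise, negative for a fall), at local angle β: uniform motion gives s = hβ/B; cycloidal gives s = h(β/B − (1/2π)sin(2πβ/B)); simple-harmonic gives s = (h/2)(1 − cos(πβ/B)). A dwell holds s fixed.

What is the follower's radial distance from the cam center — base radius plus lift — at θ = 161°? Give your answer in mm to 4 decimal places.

seg 1 [0°–152.4°] uniform, h=22: full span → s += 22 → s = 22.0000
seg 2 [152.4°–201.1°] simple-harmonic, h=-10: θ=161° here. β=8.6, B=48.7. -10/2·(1 − cos(π·0.1766)) = -0.7499 → s = 21.2501
radial distance = base radius + s = 40 + 21.2501 = 61.2501

61.2501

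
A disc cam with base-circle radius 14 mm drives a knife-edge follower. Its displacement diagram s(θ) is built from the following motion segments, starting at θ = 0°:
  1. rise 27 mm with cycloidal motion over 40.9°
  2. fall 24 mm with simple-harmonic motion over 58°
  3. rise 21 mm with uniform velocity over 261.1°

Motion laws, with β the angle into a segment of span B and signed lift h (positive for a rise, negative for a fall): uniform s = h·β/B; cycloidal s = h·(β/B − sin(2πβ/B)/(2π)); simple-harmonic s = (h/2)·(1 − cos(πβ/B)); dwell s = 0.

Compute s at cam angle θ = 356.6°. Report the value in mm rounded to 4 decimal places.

seg 1 [0°–40.9°] cycloidal, h=27: full span → s += 27 → s = 27.0000
seg 2 [40.9°–98.9°] simple-harmonic, h=-24: full span → s += -24 → s = 3.0000
seg 3 [98.9°–360°] uniform, h=21: θ=356.6° here. β=257.7, B=261.1. 21·257.7/261.1 = 20.7265 → s = 23.7265

23.7265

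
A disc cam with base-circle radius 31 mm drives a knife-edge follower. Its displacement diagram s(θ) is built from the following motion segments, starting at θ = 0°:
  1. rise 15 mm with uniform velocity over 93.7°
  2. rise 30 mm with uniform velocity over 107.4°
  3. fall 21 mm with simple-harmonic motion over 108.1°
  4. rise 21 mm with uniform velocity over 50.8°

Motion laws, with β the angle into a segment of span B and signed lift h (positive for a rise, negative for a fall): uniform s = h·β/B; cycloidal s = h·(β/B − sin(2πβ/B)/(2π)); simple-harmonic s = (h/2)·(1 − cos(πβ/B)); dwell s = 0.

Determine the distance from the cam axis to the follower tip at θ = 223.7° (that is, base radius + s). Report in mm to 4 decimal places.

seg 1 [0°–93.7°] uniform, h=15: full span → s += 15 → s = 15.0000
seg 2 [93.7°–201.1°] uniform, h=30: full span → s += 30 → s = 45.0000
seg 3 [201.1°–309.2°] simple-harmonic, h=-21: θ=223.7° here. β=22.6, B=108.1. -21/2·(1 − cos(π·0.2091)) = -2.1845 → s = 42.8155
radial distance = base radius + s = 31 + 42.8155 = 73.8155

73.8155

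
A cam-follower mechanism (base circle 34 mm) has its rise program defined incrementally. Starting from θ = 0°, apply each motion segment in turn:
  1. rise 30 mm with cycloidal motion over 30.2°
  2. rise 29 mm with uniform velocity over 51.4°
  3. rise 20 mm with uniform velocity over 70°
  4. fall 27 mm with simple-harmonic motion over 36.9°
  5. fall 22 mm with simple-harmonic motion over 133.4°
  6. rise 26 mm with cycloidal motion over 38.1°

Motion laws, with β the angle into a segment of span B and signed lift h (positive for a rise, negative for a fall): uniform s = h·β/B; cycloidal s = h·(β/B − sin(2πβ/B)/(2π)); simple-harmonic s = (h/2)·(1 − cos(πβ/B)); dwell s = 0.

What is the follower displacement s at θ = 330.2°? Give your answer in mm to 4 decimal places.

seg 1 [0°–30.2°] cycloidal, h=30: full span → s += 30 → s = 30.0000
seg 2 [30.2°–81.6°] uniform, h=29: full span → s += 29 → s = 59.0000
seg 3 [81.6°–151.6°] uniform, h=20: full span → s += 20 → s = 79.0000
seg 4 [151.6°–188.5°] simple-harmonic, h=-27: full span → s += -27 → s = 52.0000
seg 5 [188.5°–321.9°] simple-harmonic, h=-22: full span → s += -22 → s = 30.0000
seg 6 [321.9°–360°] cycloidal, h=26: θ=330.2° here. β=8.3, B=38.1. 26·(0.2178 − sin(2π·0.2178)/(2π)) = 1.6102 → s = 31.6102

31.6102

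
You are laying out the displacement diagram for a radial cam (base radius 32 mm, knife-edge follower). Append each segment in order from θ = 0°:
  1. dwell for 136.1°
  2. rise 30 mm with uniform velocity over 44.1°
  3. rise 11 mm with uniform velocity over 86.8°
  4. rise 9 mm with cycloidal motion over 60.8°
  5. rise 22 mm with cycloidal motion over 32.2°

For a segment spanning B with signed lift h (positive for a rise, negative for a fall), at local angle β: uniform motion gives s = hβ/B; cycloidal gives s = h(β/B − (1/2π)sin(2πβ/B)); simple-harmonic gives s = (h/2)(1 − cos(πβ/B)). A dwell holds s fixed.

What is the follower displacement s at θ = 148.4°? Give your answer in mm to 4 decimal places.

seg 1 [0°–136.1°] dwell: s stays 0.0000
seg 2 [136.1°–180.2°] uniform, h=30: θ=148.4° here. β=12.3, B=44.1. 30·12.3/44.1 = 8.3673 → s = 8.3673

8.3673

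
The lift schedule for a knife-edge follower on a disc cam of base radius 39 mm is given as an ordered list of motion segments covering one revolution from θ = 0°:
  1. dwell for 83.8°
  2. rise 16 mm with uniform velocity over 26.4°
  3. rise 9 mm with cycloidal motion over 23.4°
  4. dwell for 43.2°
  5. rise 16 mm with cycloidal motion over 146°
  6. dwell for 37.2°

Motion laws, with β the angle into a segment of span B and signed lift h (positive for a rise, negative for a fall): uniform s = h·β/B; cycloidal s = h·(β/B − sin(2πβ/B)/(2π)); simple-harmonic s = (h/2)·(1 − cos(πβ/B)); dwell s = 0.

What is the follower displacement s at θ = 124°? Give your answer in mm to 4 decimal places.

seg 1 [0°–83.8°] dwell: s stays 0.0000
seg 2 [83.8°–110.2°] uniform, h=16: full span → s += 16 → s = 16.0000
seg 3 [110.2°–133.6°] cycloidal, h=9: θ=124° here. β=13.8, B=23.4. 9·(0.5897 − sin(2π·0.5897)/(2π)) = 6.0733 → s = 22.0733

22.0733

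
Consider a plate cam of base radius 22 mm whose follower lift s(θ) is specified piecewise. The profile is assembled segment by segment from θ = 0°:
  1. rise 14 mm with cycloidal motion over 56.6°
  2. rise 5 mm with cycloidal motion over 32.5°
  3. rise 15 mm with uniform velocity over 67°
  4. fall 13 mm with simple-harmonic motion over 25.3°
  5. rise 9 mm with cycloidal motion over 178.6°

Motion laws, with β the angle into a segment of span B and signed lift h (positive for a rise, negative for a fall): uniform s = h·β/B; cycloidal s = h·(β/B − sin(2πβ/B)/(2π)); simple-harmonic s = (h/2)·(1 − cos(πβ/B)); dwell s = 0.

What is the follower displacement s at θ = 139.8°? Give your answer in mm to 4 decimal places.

seg 1 [0°–56.6°] cycloidal, h=14: full span → s += 14 → s = 14.0000
seg 2 [56.6°–89.1°] cycloidal, h=5: full span → s += 5 → s = 19.0000
seg 3 [89.1°–156.1°] uniform, h=15: θ=139.8° here. β=50.7, B=67. 15·50.7/67 = 11.3507 → s = 30.3507

30.3507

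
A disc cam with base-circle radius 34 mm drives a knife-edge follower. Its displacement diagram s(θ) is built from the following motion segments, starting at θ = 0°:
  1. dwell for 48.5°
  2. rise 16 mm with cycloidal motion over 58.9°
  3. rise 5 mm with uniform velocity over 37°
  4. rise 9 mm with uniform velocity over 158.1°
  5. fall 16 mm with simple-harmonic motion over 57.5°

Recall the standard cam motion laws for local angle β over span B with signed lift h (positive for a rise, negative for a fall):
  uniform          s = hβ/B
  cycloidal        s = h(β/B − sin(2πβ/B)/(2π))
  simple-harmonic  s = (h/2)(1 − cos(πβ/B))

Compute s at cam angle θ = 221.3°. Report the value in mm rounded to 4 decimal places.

seg 1 [0°–48.5°] dwell: s stays 0.0000
seg 2 [48.5°–107.4°] cycloidal, h=16: full span → s += 16 → s = 16.0000
seg 3 [107.4°–144.4°] uniform, h=5: full span → s += 5 → s = 21.0000
seg 4 [144.4°–302.5°] uniform, h=9: θ=221.3° here. β=76.9, B=158.1. 9·76.9/158.1 = 4.3776 → s = 25.3776

25.3776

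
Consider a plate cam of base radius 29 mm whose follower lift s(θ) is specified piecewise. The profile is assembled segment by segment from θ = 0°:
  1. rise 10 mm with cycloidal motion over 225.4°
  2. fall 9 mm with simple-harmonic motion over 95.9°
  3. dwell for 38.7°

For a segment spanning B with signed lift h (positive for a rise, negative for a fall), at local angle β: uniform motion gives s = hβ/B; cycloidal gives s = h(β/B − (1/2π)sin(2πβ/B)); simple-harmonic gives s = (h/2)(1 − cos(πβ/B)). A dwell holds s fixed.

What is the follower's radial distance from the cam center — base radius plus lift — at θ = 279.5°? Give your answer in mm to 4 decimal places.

seg 1 [0°–225.4°] cycloidal, h=10: full span → s += 10 → s = 10.0000
seg 2 [225.4°–321.3°] simple-harmonic, h=-9: θ=279.5° here. β=54.1, B=95.9. -9/2·(1 − cos(π·0.5641)) = -5.4005 → s = 4.5995
radial distance = base radius + s = 29 + 4.5995 = 33.5995

33.5995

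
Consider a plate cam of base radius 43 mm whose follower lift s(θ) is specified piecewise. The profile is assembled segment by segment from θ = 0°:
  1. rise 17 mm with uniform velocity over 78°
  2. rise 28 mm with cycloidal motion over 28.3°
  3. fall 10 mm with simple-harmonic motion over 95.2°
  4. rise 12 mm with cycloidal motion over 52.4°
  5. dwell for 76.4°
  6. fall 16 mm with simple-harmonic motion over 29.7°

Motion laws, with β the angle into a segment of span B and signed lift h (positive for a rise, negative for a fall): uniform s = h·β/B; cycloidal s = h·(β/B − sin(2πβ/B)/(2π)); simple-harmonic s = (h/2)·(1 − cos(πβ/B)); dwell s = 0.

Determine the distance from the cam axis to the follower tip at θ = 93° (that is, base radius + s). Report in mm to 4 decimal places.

seg 1 [0°–78°] uniform, h=17: full span → s += 17 → s = 17.0000
seg 2 [78°–106.3°] cycloidal, h=28: θ=93° here. β=15, B=28.3. 28·(0.5300 − sin(2π·0.5300)/(2π)) = 15.6770 → s = 32.6770
radial distance = base radius + s = 43 + 32.6770 = 75.6770

75.6770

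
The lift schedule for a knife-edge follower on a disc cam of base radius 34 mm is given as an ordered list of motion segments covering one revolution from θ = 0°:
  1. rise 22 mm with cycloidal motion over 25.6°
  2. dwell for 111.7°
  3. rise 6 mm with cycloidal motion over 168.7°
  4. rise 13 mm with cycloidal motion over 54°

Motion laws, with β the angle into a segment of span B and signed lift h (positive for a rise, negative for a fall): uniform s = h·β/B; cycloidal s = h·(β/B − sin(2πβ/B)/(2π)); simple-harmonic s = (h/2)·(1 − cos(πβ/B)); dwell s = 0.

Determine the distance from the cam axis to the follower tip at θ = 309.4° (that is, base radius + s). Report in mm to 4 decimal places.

seg 1 [0°–25.6°] cycloidal, h=22: full span → s += 22 → s = 22.0000
seg 2 [25.6°–137.3°] dwell: s stays 22.0000
seg 3 [137.3°–306°] cycloidal, h=6: full span → s += 6 → s = 28.0000
seg 4 [306°–360°] cycloidal, h=13: θ=309.4° here. β=3.4, B=54. 13·(0.0630 − sin(2π·0.0630)/(2π)) = 0.0212 → s = 28.0212
radial distance = base radius + s = 34 + 28.0212 = 62.0212

62.0212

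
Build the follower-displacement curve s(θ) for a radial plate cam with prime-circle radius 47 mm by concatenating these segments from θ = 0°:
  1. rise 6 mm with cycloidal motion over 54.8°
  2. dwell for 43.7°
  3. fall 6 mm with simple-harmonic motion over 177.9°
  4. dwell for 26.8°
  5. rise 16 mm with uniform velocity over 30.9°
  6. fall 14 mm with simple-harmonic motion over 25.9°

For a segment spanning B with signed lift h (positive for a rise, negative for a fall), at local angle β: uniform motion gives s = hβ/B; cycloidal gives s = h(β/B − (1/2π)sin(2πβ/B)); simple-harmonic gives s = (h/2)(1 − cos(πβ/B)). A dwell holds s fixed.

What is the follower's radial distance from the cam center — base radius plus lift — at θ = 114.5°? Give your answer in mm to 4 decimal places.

seg 1 [0°–54.8°] cycloidal, h=6: full span → s += 6 → s = 6.0000
seg 2 [54.8°–98.5°] dwell: s stays 6.0000
seg 3 [98.5°–276.4°] simple-harmonic, h=-6: θ=114.5° here. β=16, B=177.9. -6/2·(1 − cos(π·0.0899)) = -0.1190 → s = 5.8810
radial distance = base radius + s = 47 + 5.8810 = 52.8810

52.8810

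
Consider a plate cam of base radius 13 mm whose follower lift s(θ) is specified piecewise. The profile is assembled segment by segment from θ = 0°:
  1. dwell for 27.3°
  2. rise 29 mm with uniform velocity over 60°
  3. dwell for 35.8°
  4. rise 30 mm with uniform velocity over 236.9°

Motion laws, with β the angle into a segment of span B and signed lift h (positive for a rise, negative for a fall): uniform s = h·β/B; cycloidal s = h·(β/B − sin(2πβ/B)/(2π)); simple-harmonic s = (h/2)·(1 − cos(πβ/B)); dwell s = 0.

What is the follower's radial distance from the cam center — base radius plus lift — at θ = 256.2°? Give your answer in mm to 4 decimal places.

seg 1 [0°–27.3°] dwell: s stays 0.0000
seg 2 [27.3°–87.3°] uniform, h=29: full span → s += 29 → s = 29.0000
seg 3 [87.3°–123.1°] dwell: s stays 29.0000
seg 4 [123.1°–360°] uniform, h=30: θ=256.2° here. β=133.1, B=236.9. 30·133.1/236.9 = 16.8552 → s = 45.8552
radial distance = base radius + s = 13 + 45.8552 = 58.8552

58.8552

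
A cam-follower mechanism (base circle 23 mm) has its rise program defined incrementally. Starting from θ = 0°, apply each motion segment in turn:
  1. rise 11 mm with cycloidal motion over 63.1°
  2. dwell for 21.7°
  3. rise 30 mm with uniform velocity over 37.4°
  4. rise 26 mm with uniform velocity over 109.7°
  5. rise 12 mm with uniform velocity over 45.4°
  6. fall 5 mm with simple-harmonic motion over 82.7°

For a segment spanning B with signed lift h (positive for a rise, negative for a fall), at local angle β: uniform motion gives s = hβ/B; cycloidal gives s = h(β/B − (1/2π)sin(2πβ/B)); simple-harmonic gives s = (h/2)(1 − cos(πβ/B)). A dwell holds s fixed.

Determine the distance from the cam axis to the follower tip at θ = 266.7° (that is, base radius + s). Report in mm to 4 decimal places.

seg 1 [0°–63.1°] cycloidal, h=11: full span → s += 11 → s = 11.0000
seg 2 [63.1°–84.8°] dwell: s stays 11.0000
seg 3 [84.8°–122.2°] uniform, h=30: full span → s += 30 → s = 41.0000
seg 4 [122.2°–231.9°] uniform, h=26: full span → s += 26 → s = 67.0000
seg 5 [231.9°–277.3°] uniform, h=12: θ=266.7° here. β=34.8, B=45.4. 12·34.8/45.4 = 9.1982 → s = 76.1982
radial distance = base radius + s = 23 + 76.1982 = 99.1982

99.1982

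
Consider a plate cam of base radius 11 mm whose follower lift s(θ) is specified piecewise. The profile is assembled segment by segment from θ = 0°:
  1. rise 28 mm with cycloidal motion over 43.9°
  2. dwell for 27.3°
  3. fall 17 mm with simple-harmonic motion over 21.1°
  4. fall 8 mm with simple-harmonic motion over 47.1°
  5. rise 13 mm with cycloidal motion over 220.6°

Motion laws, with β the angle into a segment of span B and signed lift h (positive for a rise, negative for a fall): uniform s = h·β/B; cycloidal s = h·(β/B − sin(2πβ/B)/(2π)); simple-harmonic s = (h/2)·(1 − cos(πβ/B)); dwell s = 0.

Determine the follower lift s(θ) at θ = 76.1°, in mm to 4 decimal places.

seg 1 [0°–43.9°] cycloidal, h=28: full span → s += 28 → s = 28.0000
seg 2 [43.9°–71.2°] dwell: s stays 28.0000
seg 3 [71.2°–92.3°] simple-harmonic, h=-17: θ=76.1° here. β=4.9, B=21.1. -17/2·(1 − cos(π·0.2322)) = -2.1635 → s = 25.8365

25.8365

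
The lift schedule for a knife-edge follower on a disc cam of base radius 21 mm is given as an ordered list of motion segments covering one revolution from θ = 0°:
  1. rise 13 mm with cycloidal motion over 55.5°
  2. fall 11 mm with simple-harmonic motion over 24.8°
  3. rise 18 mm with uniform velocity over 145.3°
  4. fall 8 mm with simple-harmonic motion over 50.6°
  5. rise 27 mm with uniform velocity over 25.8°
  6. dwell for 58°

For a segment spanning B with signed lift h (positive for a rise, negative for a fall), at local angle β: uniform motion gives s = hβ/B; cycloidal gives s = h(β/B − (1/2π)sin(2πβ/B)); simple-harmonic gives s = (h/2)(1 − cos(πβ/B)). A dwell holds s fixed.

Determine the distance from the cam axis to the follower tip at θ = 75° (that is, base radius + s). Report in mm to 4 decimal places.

seg 1 [0°–55.5°] cycloidal, h=13: full span → s += 13 → s = 13.0000
seg 2 [55.5°–80.3°] simple-harmonic, h=-11: θ=75° here. β=19.5, B=24.8. -11/2·(1 − cos(π·0.7863)) = -9.8063 → s = 3.1937
radial distance = base radius + s = 21 + 3.1937 = 24.1937

24.1937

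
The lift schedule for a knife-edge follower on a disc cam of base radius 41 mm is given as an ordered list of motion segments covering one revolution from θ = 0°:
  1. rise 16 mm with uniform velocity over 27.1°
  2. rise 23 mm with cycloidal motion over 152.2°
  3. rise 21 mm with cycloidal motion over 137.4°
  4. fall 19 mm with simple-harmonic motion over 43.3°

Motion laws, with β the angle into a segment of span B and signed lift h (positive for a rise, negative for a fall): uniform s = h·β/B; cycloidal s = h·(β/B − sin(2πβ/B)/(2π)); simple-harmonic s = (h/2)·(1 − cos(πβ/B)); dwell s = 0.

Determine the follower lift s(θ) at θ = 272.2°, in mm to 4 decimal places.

seg 1 [0°–27.1°] uniform, h=16: full span → s += 16 → s = 16.0000
seg 2 [27.1°–179.3°] cycloidal, h=23: full span → s += 23 → s = 39.0000
seg 3 [179.3°–316.7°] cycloidal, h=21: θ=272.2° here. β=92.9, B=137.4. 21·(0.6761 − sin(2π·0.6761)/(2π)) = 17.1873 → s = 56.1873

56.1873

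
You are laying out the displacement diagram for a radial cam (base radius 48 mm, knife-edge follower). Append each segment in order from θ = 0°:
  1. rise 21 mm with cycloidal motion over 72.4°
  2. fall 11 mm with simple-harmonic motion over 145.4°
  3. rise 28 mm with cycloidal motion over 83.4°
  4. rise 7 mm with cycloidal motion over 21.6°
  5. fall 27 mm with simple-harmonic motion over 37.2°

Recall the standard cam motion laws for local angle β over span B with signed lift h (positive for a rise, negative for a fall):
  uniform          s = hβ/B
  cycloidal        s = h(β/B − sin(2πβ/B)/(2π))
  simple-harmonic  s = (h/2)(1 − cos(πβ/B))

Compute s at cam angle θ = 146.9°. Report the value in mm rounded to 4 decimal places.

seg 1 [0°–72.4°] cycloidal, h=21: full span → s += 21 → s = 21.0000
seg 2 [72.4°–217.8°] simple-harmonic, h=-11: θ=146.9° here. β=74.5, B=145.4. -11/2·(1 − cos(π·0.5124)) = -5.7139 → s = 15.2861

15.2861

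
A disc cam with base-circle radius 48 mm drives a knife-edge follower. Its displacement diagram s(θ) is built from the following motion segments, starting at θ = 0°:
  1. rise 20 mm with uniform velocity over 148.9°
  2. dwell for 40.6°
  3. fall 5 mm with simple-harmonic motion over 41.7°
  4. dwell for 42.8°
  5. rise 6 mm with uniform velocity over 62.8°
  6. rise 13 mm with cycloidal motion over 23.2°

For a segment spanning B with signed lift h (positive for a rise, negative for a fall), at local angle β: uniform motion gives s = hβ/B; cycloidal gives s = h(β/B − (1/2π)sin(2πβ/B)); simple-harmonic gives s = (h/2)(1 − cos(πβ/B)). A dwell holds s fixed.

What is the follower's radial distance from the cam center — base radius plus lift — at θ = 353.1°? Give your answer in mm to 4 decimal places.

seg 1 [0°–148.9°] uniform, h=20: full span → s += 20 → s = 20.0000
seg 2 [148.9°–189.5°] dwell: s stays 20.0000
seg 3 [189.5°–231.2°] simple-harmonic, h=-5: full span → s += -5 → s = 15.0000
seg 4 [231.2°–274°] dwell: s stays 15.0000
seg 5 [274°–336.8°] uniform, h=6: full span → s += 6 → s = 21.0000
seg 6 [336.8°–360°] cycloidal, h=13: θ=353.1° here. β=16.3, B=23.2. 13·(0.7026 − sin(2π·0.7026)/(2π)) = 11.1115 → s = 32.1115
radial distance = base radius + s = 48 + 32.1115 = 80.1115

80.1115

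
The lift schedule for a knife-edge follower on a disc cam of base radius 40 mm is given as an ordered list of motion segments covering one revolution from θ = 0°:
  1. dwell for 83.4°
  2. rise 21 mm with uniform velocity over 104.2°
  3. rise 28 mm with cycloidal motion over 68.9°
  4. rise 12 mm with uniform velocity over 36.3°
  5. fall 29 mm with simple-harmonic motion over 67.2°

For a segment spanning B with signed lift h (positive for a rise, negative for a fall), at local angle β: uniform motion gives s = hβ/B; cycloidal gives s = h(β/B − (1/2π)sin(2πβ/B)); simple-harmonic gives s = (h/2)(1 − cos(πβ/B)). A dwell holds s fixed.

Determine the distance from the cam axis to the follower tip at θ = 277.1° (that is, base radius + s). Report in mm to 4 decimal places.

seg 1 [0°–83.4°] dwell: s stays 0.0000
seg 2 [83.4°–187.6°] uniform, h=21: full span → s += 21 → s = 21.0000
seg 3 [187.6°–256.5°] cycloidal, h=28: full span → s += 28 → s = 49.0000
seg 4 [256.5°–292.8°] uniform, h=12: θ=277.1° here. β=20.6, B=36.3. 12·20.6/36.3 = 6.8099 → s = 55.8099
radial distance = base radius + s = 40 + 55.8099 = 95.8099

95.8099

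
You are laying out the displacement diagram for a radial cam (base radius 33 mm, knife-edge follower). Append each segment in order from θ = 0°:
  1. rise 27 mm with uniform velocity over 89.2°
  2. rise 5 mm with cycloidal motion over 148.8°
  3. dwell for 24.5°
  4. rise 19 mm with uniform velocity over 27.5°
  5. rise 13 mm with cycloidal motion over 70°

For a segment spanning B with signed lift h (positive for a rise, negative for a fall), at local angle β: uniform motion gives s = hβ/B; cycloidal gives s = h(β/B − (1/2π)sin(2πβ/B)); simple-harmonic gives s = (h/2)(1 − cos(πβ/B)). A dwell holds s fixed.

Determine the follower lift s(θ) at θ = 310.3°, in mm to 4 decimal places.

seg 1 [0°–89.2°] uniform, h=27: full span → s += 27 → s = 27.0000
seg 2 [89.2°–238°] cycloidal, h=5: full span → s += 5 → s = 32.0000
seg 3 [238°–262.5°] dwell: s stays 32.0000
seg 4 [262.5°–290°] uniform, h=19: full span → s += 19 → s = 51.0000
seg 5 [290°–360°] cycloidal, h=13: θ=310.3° here. β=20.3, B=70. 13·(0.2900 − sin(2π·0.2900)/(2π)) = 1.7660 → s = 52.7660

52.7660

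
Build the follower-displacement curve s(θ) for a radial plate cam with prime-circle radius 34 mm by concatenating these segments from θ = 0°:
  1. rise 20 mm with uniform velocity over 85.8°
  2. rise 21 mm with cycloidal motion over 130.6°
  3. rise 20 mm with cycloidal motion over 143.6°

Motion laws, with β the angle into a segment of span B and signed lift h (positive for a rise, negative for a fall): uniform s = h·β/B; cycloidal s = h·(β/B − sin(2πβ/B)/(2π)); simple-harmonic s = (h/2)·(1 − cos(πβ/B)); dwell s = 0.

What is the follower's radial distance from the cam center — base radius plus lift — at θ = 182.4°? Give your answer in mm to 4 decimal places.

seg 1 [0°–85.8°] uniform, h=20: full span → s += 20 → s = 20.0000
seg 2 [85.8°–216.4°] cycloidal, h=21: θ=182.4° here. β=96.6, B=130.6. 21·(0.7397 − sin(2π·0.7397)/(2π)) = 18.8681 → s = 38.8681
radial distance = base radius + s = 34 + 38.8681 = 72.8681

72.8681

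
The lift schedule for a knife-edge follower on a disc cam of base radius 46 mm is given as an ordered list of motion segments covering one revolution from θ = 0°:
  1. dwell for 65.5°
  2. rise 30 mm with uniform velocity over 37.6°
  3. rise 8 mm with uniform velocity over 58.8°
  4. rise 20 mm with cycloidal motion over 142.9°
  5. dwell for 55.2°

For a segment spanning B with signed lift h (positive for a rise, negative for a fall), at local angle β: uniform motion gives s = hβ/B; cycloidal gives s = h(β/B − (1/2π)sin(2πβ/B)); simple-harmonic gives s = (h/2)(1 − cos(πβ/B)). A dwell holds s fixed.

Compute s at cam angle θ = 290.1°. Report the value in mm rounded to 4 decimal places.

seg 1 [0°–65.5°] dwell: s stays 0.0000
seg 2 [65.5°–103.1°] uniform, h=30: full span → s += 30 → s = 30.0000
seg 3 [103.1°–161.9°] uniform, h=8: full span → s += 8 → s = 38.0000
seg 4 [161.9°–304.8°] cycloidal, h=20: θ=290.1° here. β=128.2, B=142.9. 20·(0.8971 − sin(2π·0.8971)/(2π)) = 19.8597 → s = 57.8597

57.8597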